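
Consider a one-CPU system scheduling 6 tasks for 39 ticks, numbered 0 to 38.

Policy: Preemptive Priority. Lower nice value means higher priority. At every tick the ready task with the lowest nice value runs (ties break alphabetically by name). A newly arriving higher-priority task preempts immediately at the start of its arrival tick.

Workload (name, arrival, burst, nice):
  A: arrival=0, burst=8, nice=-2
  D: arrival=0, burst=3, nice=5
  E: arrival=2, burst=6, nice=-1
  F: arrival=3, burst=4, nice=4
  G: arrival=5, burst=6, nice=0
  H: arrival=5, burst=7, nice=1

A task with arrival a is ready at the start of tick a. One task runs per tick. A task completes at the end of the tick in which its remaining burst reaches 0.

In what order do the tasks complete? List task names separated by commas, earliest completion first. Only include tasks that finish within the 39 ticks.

t=0: ready={A,D} → run A
t=1: ready={A,D} → run A
t=2: ready={A,D,E} → run A
t=3: ready={A,D,E,F} → run A
t=4: ready={A,D,E,F} → run A
t=5: ready={A,D,E,F,G,H} → run A
t=6: ready={A,D,E,F,G,H} → run A
t=7: ready={A,D,E,F,G,H} → run A
t=8: ready={D,E,F,G,H} → run E
t=9: ready={D,E,F,G,H} → run E
t=10: ready={D,E,F,G,H} → run E
t=11: ready={D,E,F,G,H} → run E
t=12: ready={D,E,F,G,H} → run E
t=13: ready={D,E,F,G,H} → run E
t=14: ready={D,F,G,H} → run G
t=15: ready={D,F,G,H} → run G
t=16: ready={D,F,G,H} → run G
t=17: ready={D,F,G,H} → run G
t=18: ready={D,F,G,H} → run G
t=19: ready={D,F,G,H} → run G
t=20: ready={D,F,H} → run H
t=21: ready={D,F,H} → run H
t=22: ready={D,F,H} → run H
t=23: ready={D,F,H} → run H
t=24: ready={D,F,H} → run H
t=25: ready={D,F,H} → run H
t=26: ready={D,F,H} → run H
t=27: ready={D,F} → run F
t=28: ready={D,F} → run F
t=29: ready={D,F} → run F
t=30: ready={D,F} → run F
t=31: ready={D} → run D
t=32: ready={D} → run D
t=33: ready={D} → run D
t=34: (idle)
t=35: (idle)
t=36: (idle)
t=37: (idle)
t=38: (idle)

completion order = A, E, G, H, F, D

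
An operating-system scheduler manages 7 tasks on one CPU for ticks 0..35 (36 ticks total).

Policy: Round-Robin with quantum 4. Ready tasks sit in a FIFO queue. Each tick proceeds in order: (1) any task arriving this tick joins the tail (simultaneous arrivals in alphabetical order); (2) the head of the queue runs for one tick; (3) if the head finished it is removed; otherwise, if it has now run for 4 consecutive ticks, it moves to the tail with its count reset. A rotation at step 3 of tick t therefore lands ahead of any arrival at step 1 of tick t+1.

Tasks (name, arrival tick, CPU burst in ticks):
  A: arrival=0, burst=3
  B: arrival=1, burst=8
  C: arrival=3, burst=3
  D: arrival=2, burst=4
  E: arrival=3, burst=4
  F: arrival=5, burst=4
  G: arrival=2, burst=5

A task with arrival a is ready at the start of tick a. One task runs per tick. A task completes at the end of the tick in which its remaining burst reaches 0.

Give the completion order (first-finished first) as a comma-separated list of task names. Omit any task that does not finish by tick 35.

completion order = A, D, C, E, F, B, G

t=0: queue=[A] q_used=0 → run A
t=1: queue=[A,B] q_used=1 → run A
t=2: queue=[A,B,D,G] q_used=2 → run A
t=3: queue=[B,D,G,C,E] q_used=0 → run B
t=4: queue=[B,D,G,C,E] q_used=1 → run B
t=5: queue=[B,D,G,C,E,F] q_used=2 → run B
t=6: queue=[B,D,G,C,E,F] q_used=3 → run B
t=7: queue=[D,G,C,E,F,B] q_used=0 → run D
t=8: queue=[D,G,C,E,F,B] q_used=1 → run D
t=9: queue=[D,G,C,E,F,B] q_used=2 → run D
t=10: queue=[D,G,C,E,F,B] q_used=3 → run D
t=11: queue=[G,C,E,F,B] q_used=0 → run G
t=12: queue=[G,C,E,F,B] q_used=1 → run G
t=13: queue=[G,C,E,F,B] q_used=2 → run G
t=14: queue=[G,C,E,F,B] q_used=3 → run G
t=15: queue=[C,E,F,B,G] q_used=0 → run C
t=16: queue=[C,E,F,B,G] q_used=1 → run C
t=17: queue=[C,E,F,B,G] q_used=2 → run C
t=18: queue=[E,F,B,G] q_used=0 → run E
t=19: queue=[E,F,B,G] q_used=1 → run E
t=20: queue=[E,F,B,G] q_used=2 → run E
t=21: queue=[E,F,B,G] q_used=3 → run E
t=22: queue=[F,B,G] q_used=0 → run F
t=23: queue=[F,B,G] q_used=1 → run F
t=24: queue=[F,B,G] q_used=2 → run F
t=25: queue=[F,B,G] q_used=3 → run F
t=26: queue=[B,G] q_used=0 → run B
t=27: queue=[B,G] q_used=1 → run B
t=28: queue=[B,G] q_used=2 → run B
t=29: queue=[B,G] q_used=3 → run B
t=30: queue=[G] q_used=0 → run G
t=31: (idle)
t=32: (idle)
t=33: (idle)
t=34: (idle)
t=35: (idle)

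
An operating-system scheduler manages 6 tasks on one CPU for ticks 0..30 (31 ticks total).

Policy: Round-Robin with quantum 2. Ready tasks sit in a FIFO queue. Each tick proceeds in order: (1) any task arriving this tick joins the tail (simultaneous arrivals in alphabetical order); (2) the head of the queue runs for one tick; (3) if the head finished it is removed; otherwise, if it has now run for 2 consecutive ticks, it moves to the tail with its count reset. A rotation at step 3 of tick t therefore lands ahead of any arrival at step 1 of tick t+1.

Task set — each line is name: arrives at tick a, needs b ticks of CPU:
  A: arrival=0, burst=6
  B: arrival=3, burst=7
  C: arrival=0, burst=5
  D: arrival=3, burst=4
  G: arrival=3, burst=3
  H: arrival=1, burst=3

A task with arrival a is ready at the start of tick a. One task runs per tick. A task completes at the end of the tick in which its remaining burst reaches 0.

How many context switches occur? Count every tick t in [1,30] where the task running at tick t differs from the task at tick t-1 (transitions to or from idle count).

context switches = 15

t=0: queue=[A,C] q_used=0 → run A
t=1: queue=[A,C,H] q_used=1 → run A
t=2: queue=[C,H,A] q_used=0 → run C
t=3: queue=[C,H,A,B,D,G] q_used=1 → run C
t=4: queue=[H,A,B,D,G,C] q_used=0 → run H
t=5: queue=[H,A,B,D,G,C] q_used=1 → run H
t=6: queue=[A,B,D,G,C,H] q_used=0 → run A
t=7: queue=[A,B,D,G,C,H] q_used=1 → run A
t=8: queue=[B,D,G,C,H,A] q_used=0 → run B
t=9: queue=[B,D,G,C,H,A] q_used=1 → run B
t=10: queue=[D,G,C,H,A,B] q_used=0 → run D
t=11: queue=[D,G,C,H,A,B] q_used=1 → run D
t=12: queue=[G,C,H,A,B,D] q_used=0 → run G
t=13: queue=[G,C,H,A,B,D] q_used=1 → run G
t=14: queue=[C,H,A,B,D,G] q_used=0 → run C
t=15: queue=[C,H,A,B,D,G] q_used=1 → run C
t=16: queue=[H,A,B,D,G,C] q_used=0 → run H
t=17: queue=[A,B,D,G,C] q_used=0 → run A
t=18: queue=[A,B,D,G,C] q_used=1 → run A
t=19: queue=[B,D,G,C] q_used=0 → run B
t=20: queue=[B,D,G,C] q_used=1 → run B
t=21: queue=[D,G,C,B] q_used=0 → run D
t=22: queue=[D,G,C,B] q_used=1 → run D
t=23: queue=[G,C,B] q_used=0 → run G
t=24: queue=[C,B] q_used=0 → run C
t=25: queue=[B] q_used=0 → run B
t=26: queue=[B] q_used=1 → run B
t=27: queue=[B] q_used=0 → run B
t=28: (idle)
t=29: (idle)
t=30: (idle)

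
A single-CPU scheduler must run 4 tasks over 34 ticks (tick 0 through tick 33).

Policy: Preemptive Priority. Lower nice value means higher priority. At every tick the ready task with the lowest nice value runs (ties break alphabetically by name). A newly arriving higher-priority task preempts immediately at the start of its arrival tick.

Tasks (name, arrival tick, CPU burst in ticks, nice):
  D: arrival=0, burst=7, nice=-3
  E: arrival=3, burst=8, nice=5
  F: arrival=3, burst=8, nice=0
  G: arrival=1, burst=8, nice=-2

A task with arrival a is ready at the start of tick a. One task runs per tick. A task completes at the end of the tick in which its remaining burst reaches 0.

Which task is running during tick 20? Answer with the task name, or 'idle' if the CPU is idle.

running at tick 20 = F

t=0: ready={D} → run D
t=1: ready={D,G} → run D
t=2: ready={D,G} → run D
t=3: ready={D,E,F,G} → run D
t=4: ready={D,E,F,G} → run D
t=5: ready={D,E,F,G} → run D
t=6: ready={D,E,F,G} → run D
t=7: ready={E,F,G} → run G
t=8: ready={E,F,G} → run G
t=9: ready={E,F,G} → run G
t=10: ready={E,F,G} → run G
t=11: ready={E,F,G} → run G
t=12: ready={E,F,G} → run G
t=13: ready={E,F,G} → run G
t=14: ready={E,F,G} → run G
t=15: ready={E,F} → run F
t=16: ready={E,F} → run F
t=17: ready={E,F} → run F
t=18: ready={E,F} → run F
t=19: ready={E,F} → run F
t=20: ready={E,F} → run F
t=21: ready={E,F} → run F
t=22: ready={E,F} → run F
t=23: ready={E} → run E
t=24: ready={E} → run E
t=25: ready={E} → run E
t=26: ready={E} → run E
t=27: ready={E} → run E
t=28: ready={E} → run E
t=29: ready={E} → run E
t=30: ready={E} → run E
t=31: (idle)
t=32: (idle)
t=33: (idle)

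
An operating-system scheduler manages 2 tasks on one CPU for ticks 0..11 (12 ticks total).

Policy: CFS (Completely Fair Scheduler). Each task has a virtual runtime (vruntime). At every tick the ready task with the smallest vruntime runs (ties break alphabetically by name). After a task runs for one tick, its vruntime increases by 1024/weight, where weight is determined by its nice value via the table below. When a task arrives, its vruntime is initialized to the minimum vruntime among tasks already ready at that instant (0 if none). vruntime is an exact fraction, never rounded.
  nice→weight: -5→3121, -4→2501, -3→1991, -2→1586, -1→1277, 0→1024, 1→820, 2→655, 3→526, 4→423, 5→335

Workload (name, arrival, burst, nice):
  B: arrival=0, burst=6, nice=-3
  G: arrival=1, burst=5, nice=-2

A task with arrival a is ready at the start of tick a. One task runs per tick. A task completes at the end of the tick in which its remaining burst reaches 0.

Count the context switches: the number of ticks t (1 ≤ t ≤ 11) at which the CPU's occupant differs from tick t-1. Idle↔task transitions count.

context switches = 10

t=0: vr[B=0] → run B
t=1: vr[B=1024/1991 G=1024/1991] → run B
t=2: vr[B=2048/1991 G=1024/1991] → run G
t=3: vr[B=2048/1991 G=1831424/1578863] → run B
t=4: vr[B=3072/1991 G=1831424/1578863] → run G
t=5: vr[B=3072/1991 G=2850816/1578863] → run B
t=6: vr[B=4096/1991 G=2850816/1578863] → run G
t=7: vr[B=4096/1991 G=3870208/1578863] → run B
t=8: vr[B=5120/1991 G=3870208/1578863] → run G
t=9: vr[B=5120/1991 G=4889600/1578863] → run B
t=10: vr[G=4889600/1578863] → run G
t=11: (idle)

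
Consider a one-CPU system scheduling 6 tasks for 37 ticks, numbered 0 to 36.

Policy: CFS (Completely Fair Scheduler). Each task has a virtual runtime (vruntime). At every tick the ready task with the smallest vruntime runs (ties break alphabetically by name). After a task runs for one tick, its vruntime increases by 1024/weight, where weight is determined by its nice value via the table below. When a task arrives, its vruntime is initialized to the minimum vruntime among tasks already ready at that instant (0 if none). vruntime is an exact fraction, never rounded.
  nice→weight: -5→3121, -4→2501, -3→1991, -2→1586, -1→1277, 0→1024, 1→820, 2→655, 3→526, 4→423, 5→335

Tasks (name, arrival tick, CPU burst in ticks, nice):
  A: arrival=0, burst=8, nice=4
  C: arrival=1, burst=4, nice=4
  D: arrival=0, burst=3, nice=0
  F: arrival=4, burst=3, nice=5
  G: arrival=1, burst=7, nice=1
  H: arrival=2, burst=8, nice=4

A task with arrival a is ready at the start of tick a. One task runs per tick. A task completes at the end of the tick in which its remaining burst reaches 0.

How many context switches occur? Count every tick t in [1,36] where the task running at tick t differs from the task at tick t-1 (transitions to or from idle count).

context switches = 33

t=0: vr[A=0 D=0] → run A
t=1: vr[A=1024/423 C=0 D=0 G=0] → run C
t=2: vr[A=1024/423 C=1024/423 D=0 G=0 H=0] → run D
t=3: vr[A=1024/423 C=1024/423 D=1 G=0 H=0] → run G
t=4: vr[A=1024/423 C=1024/423 D=1 F=0 G=256/205 H=0] → run F
t=5: vr[A=1024/423 C=1024/423 D=1 F=1024/335 G=256/205 H=0] → run H
t=6: vr[A=1024/423 C=1024/423 D=1 F=1024/335 G=256/205 H=1024/423] → run D
t=7: vr[A=1024/423 C=1024/423 D=2 F=1024/335 G=256/205 H=1024/423] → run G
t=8: vr[A=1024/423 C=1024/423 D=2 F=1024/335 G=512/205 H=1024/423] → run D
t=9: vr[A=1024/423 C=1024/423 F=1024/335 G=512/205 H=1024/423] → run A
t=10: vr[A=2048/423 C=1024/423 F=1024/335 G=512/205 H=1024/423] → run C
t=11: vr[A=2048/423 C=2048/423 F=1024/335 G=512/205 H=1024/423] → run H
t=12: vr[A=2048/423 C=2048/423 F=1024/335 G=512/205 H=2048/423] → run G
t=13: vr[A=2048/423 C=2048/423 F=1024/335 G=768/205 H=2048/423] → run F
t=14: vr[A=2048/423 C=2048/423 F=2048/335 G=768/205 H=2048/423] → run G
t=15: vr[A=2048/423 C=2048/423 F=2048/335 G=1024/205 H=2048/423] → run A
t=16: vr[A=1024/141 C=2048/423 F=2048/335 G=1024/205 H=2048/423] → run C
t=17: vr[A=1024/141 C=1024/141 F=2048/335 G=1024/205 H=2048/423] → run H
t=18: vr[A=1024/141 C=1024/141 F=2048/335 G=1024/205 H=1024/141] → run G
t=19: vr[A=1024/141 C=1024/141 F=2048/335 G=256/41 H=1024/141] → run F
t=20: vr[A=1024/141 C=1024/141 G=256/41 H=1024/141] → run G
t=21: vr[A=1024/141 C=1024/141 G=1536/205 H=1024/141] → run A
t=22: vr[A=4096/423 C=1024/141 G=1536/205 H=1024/141] → run C
t=23: vr[A=4096/423 G=1536/205 H=1024/141] → run H
t=24: vr[A=4096/423 G=1536/205 H=4096/423] → run G
t=25: vr[A=4096/423 H=4096/423] → run A
t=26: vr[A=5120/423 H=4096/423] → run H
t=27: vr[A=5120/423 H=5120/423] → run A
t=28: vr[A=2048/141 H=5120/423] → run H
t=29: vr[A=2048/141 H=2048/141] → run A
t=30: vr[A=7168/423 H=2048/141] → run H
t=31: vr[A=7168/423 H=7168/423] → run A
t=32: vr[H=7168/423] → run H
t=33: (idle)
t=34: (idle)
t=35: (idle)
t=36: (idle)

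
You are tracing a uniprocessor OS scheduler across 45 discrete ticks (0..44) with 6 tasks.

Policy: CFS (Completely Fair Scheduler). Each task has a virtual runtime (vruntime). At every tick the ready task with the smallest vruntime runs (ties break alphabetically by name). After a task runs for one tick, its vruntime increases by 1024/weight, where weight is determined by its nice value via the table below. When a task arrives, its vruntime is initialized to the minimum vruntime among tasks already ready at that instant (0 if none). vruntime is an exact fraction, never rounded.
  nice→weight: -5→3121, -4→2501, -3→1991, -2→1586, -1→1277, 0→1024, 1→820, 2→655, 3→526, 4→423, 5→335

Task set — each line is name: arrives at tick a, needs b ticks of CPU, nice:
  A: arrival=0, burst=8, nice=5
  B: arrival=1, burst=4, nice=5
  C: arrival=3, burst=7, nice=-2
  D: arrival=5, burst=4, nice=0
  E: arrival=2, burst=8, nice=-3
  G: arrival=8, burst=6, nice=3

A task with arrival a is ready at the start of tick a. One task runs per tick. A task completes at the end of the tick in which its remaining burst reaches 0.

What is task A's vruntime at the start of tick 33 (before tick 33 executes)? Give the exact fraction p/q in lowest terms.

t=0: vr[A=0] → run A
t=1: vr[A=1024/335 B=1024/335] → run A
t=2: vr[A=2048/335 B=1024/335 E=1024/335] → run B
t=3: vr[A=2048/335 B=2048/335 C=1024/335 E=1024/335] → run C
t=4: vr[A=2048/335 B=2048/335 C=983552/265655 E=1024/335] → run E
t=5: vr[A=2048/335 B=2048/335 C=983552/265655 D=2381824/666985 E=2381824/666985] → run D
t=6: vr[A=2048/335 B=2048/335 C=983552/265655 D=3048809/666985 E=2381824/666985] → run E
t=7: vr[A=2048/335 B=2048/335 C=983552/265655 D=3048809/666985 E=2724864/666985] → run C
t=8: vr[A=2048/335 B=2048/335 C=1155072/265655 D=3048809/666985 E=2724864/666985 G=2724864/666985] → run E
t=9: vr[A=2048/335 B=2048/335 C=1155072/265655 D=3048809/666985 E=3067904/666985 G=2724864/666985] → run G
t=10: vr[A=2048/335 B=2048/335 C=1155072/265655 D=3048809/666985 E=3067904/666985 G=1058135552/175417055] → run C
t=11: vr[A=2048/335 B=2048/335 C=1326592/265655 D=3048809/666985 E=3067904/666985 G=1058135552/175417055] → run D
t=12: vr[A=2048/335 B=2048/335 C=1326592/265655 D=3715794/666985 E=3067904/666985 G=1058135552/175417055] → run E
t=13: vr[A=2048/335 B=2048/335 C=1326592/265655 D=3715794/666985 E=3410944/666985 G=1058135552/175417055] → run C
t=14: vr[A=2048/335 B=2048/335 C=1498112/265655 D=3715794/666985 E=3410944/666985 G=1058135552/175417055] → run E
t=15: vr[A=2048/335 B=2048/335 C=1498112/265655 D=3715794/666985 E=3753984/666985 G=1058135552/175417055] → run D
t=16: vr[A=2048/335 B=2048/335 C=1498112/265655 D=4382779/666985 E=3753984/666985 G=1058135552/175417055] → run E
t=17: vr[A=2048/335 B=2048/335 C=1498112/265655 D=4382779/666985 E=4097024/666985 G=1058135552/175417055] → run C
t=18: vr[A=2048/335 B=2048/335 C=1669632/265655 D=4382779/666985 E=4097024/666985 G=1058135552/175417055] → run G
t=19: vr[A=2048/335 B=2048/335 C=1669632/265655 D=4382779/666985 E=4097024/666985 G=1399631872/175417055] → run A
t=20: vr[A=3072/335 B=2048/335 C=1669632/265655 D=4382779/666985 E=4097024/666985 G=1399631872/175417055] → run B
t=21: vr[A=3072/335 B=3072/335 C=1669632/265655 D=4382779/666985 E=4097024/666985 G=1399631872/175417055] → run E
t=22: vr[A=3072/335 B=3072/335 C=1669632/265655 D=4382779/666985 E=4440064/666985 G=1399631872/175417055] → run C
t=23: vr[A=3072/335 B=3072/335 C=1841152/265655 D=4382779/666985 E=4440064/666985 G=1399631872/175417055] → run D
t=24: vr[A=3072/335 B=3072/335 C=1841152/265655 E=4440064/666985 G=1399631872/175417055] → run E
t=25: vr[A=3072/335 B=3072/335 C=1841152/265655 G=1399631872/175417055] → run C
t=26: vr[A=3072/335 B=3072/335 G=1399631872/175417055] → run G
t=27: vr[A=3072/335 B=3072/335 G=1741128192/175417055] → run A
t=28: vr[A=4096/335 B=3072/335 G=1741128192/175417055] → run B
t=29: vr[A=4096/335 B=4096/335 G=1741128192/175417055] → run G
t=30: vr[A=4096/335 B=4096/335 G=2082624512/175417055] → run G
t=31: vr[A=4096/335 B=4096/335 G=2424120832/175417055] → run A
t=32: vr[A=1024/67 B=4096/335 G=2424120832/175417055] → run B
t=33: vr[A=1024/67 G=2424120832/175417055] → run G
t=34: vr[A=1024/67] → run A
t=35: vr[A=6144/335] → run A
t=36: vr[A=7168/335] → run A
t=37: (idle)
t=38: (idle)
t=39: (idle)
t=40: (idle)
t=41: (idle)
t=42: (idle)
t=43: (idle)
t=44: (idle)

vruntime(A, start of tick 33) = 1024/67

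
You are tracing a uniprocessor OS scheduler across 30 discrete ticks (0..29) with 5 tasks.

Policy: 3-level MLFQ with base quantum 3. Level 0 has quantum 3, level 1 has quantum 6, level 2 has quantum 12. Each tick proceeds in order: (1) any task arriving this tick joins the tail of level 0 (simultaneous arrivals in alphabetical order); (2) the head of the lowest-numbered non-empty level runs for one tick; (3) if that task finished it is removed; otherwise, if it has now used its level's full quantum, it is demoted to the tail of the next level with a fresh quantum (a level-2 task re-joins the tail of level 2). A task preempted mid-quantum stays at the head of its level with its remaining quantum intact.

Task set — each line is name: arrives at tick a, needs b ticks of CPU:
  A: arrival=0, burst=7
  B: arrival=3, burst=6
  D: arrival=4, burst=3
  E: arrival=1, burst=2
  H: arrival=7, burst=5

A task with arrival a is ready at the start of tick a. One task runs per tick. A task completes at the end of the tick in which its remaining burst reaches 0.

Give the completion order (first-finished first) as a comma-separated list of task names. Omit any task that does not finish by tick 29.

completion order = E, D, A, B, H

t=0: L0/L1/L2 = A/-/- → run A
t=1: L0/L1/L2 = AE/-/- → run A
t=2: L0/L1/L2 = AE/-/- → run A
t=3: L0/L1/L2 = EB/A/- → run E
t=4: L0/L1/L2 = EBD/A/- → run E
t=5: L0/L1/L2 = BD/A/- → run B
t=6: L0/L1/L2 = BD/A/- → run B
t=7: L0/L1/L2 = BDH/A/- → run B
t=8: L0/L1/L2 = DH/AB/- → run D
t=9: L0/L1/L2 = DH/AB/- → run D
t=10: L0/L1/L2 = DH/AB/- → run D
t=11: L0/L1/L2 = H/AB/- → run H
t=12: L0/L1/L2 = H/AB/- → run H
t=13: L0/L1/L2 = H/AB/- → run H
t=14: L0/L1/L2 = -/ABH/- → run A
t=15: L0/L1/L2 = -/ABH/- → run A
t=16: L0/L1/L2 = -/ABH/- → run A
t=17: L0/L1/L2 = -/ABH/- → run A
t=18: L0/L1/L2 = -/BH/- → run B
t=19: L0/L1/L2 = -/BH/- → run B
t=20: L0/L1/L2 = -/BH/- → run B
t=21: L0/L1/L2 = -/H/- → run H
t=22: L0/L1/L2 = -/H/- → run H
t=23: (idle)
t=24: (idle)
t=25: (idle)
t=26: (idle)
t=27: (idle)
t=28: (idle)
t=29: (idle)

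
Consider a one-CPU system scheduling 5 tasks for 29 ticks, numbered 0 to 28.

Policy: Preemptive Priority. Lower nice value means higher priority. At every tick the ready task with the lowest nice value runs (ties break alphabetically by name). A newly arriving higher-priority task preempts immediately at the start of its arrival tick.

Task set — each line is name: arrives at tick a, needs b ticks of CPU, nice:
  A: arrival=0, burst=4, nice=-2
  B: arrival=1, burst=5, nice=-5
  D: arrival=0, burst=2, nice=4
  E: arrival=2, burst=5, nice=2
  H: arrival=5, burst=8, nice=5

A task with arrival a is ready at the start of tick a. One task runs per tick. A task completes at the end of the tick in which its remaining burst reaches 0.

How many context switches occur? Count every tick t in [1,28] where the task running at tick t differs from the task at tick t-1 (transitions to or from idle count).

context switches = 6

t=0: ready={A,D} → run A
t=1: ready={A,B,D} → run B
t=2: ready={A,B,D,E} → run B
t=3: ready={A,B,D,E} → run B
t=4: ready={A,B,D,E} → run B
t=5: ready={A,B,D,E,H} → run B
t=6: ready={A,D,E,H} → run A
t=7: ready={A,D,E,H} → run A
t=8: ready={A,D,E,H} → run A
t=9: ready={D,E,H} → run E
t=10: ready={D,E,H} → run E
t=11: ready={D,E,H} → run E
t=12: ready={D,E,H} → run E
t=13: ready={D,E,H} → run E
t=14: ready={D,H} → run D
t=15: ready={D,H} → run D
t=16: ready={H} → run H
t=17: ready={H} → run H
t=18: ready={H} → run H
t=19: ready={H} → run H
t=20: ready={H} → run H
t=21: ready={H} → run H
t=22: ready={H} → run H
t=23: ready={H} → run H
t=24: (idle)
t=25: (idle)
t=26: (idle)
t=27: (idle)
t=28: (idle)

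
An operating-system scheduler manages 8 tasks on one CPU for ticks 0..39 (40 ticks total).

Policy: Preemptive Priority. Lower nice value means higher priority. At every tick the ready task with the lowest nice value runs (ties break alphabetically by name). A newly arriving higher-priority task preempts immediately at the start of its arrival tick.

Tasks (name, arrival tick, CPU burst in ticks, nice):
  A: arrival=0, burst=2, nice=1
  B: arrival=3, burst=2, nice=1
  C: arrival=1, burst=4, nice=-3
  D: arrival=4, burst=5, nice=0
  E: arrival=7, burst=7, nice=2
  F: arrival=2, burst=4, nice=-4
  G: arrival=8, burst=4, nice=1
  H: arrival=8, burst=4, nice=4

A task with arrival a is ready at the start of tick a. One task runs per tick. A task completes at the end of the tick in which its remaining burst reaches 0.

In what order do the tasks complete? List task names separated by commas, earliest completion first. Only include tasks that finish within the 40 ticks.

t=0: ready={A} → run A
t=1: ready={A,C} → run C
t=2: ready={A,C,F} → run F
t=3: ready={A,B,C,F} → run F
t=4: ready={A,B,C,D,F} → run F
t=5: ready={A,B,C,D,F} → run F
t=6: ready={A,B,C,D} → run C
t=7: ready={A,B,C,D,E} → run C
t=8: ready={A,B,C,D,E,G,H} → run C
t=9: ready={A,B,D,E,G,H} → run D
t=10: ready={A,B,D,E,G,H} → run D
t=11: ready={A,B,D,E,G,H} → run D
t=12: ready={A,B,D,E,G,H} → run D
t=13: ready={A,B,D,E,G,H} → run D
t=14: ready={A,B,E,G,H} → run A
t=15: ready={B,E,G,H} → run B
t=16: ready={B,E,G,H} → run B
t=17: ready={E,G,H} → run G
t=18: ready={E,G,H} → run G
t=19: ready={E,G,H} → run G
t=20: ready={E,G,H} → run G
t=21: ready={E,H} → run E
t=22: ready={E,H} → run E
t=23: ready={E,H} → run E
t=24: ready={E,H} → run E
t=25: ready={E,H} → run E
t=26: ready={E,H} → run E
t=27: ready={E,H} → run E
t=28: ready={H} → run H
t=29: ready={H} → run H
t=30: ready={H} → run H
t=31: ready={H} → run H
t=32: (idle)
t=33: (idle)
t=34: (idle)
t=35: (idle)
t=36: (idle)
t=37: (idle)
t=38: (idle)
t=39: (idle)

completion order = F, C, D, A, B, G, E, H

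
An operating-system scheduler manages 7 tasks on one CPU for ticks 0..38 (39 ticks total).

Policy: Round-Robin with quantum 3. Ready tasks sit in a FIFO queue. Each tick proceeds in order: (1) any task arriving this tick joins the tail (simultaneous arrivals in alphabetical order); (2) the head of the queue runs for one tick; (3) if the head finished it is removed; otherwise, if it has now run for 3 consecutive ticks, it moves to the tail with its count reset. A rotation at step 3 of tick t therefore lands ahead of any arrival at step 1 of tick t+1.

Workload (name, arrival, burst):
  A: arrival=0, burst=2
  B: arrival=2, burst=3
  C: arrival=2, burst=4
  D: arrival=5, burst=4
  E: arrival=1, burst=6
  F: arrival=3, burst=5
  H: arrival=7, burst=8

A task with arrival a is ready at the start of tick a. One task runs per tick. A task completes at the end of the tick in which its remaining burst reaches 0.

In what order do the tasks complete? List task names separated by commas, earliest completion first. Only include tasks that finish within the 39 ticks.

t=0: queue=[A] q_used=0 → run A
t=1: queue=[A,E] q_used=1 → run A
t=2: queue=[E,B,C] q_used=0 → run E
t=3: queue=[E,B,C,F] q_used=1 → run E
t=4: queue=[E,B,C,F] q_used=2 → run E
t=5: queue=[B,C,F,E,D] q_used=0 → run B
t=6: queue=[B,C,F,E,D] q_used=1 → run B
t=7: queue=[B,C,F,E,D,H] q_used=2 → run B
t=8: queue=[C,F,E,D,H] q_used=0 → run C
t=9: queue=[C,F,E,D,H] q_used=1 → run C
t=10: queue=[C,F,E,D,H] q_used=2 → run C
t=11: queue=[F,E,D,H,C] q_used=0 → run F
t=12: queue=[F,E,D,H,C] q_used=1 → run F
t=13: queue=[F,E,D,H,C] q_used=2 → run F
t=14: queue=[E,D,H,C,F] q_used=0 → run E
t=15: queue=[E,D,H,C,F] q_used=1 → run E
t=16: queue=[E,D,H,C,F] q_used=2 → run E
t=17: queue=[D,H,C,F] q_used=0 → run D
t=18: queue=[D,H,C,F] q_used=1 → run D
t=19: queue=[D,H,C,F] q_used=2 → run D
t=20: queue=[H,C,F,D] q_used=0 → run H
t=21: queue=[H,C,F,D] q_used=1 → run H
t=22: queue=[H,C,F,D] q_used=2 → run H
t=23: queue=[C,F,D,H] q_used=0 → run C
t=24: queue=[F,D,H] q_used=0 → run F
t=25: queue=[F,D,H] q_used=1 → run F
t=26: queue=[D,H] q_used=0 → run D
t=27: queue=[H] q_used=0 → run H
t=28: queue=[H] q_used=1 → run H
t=29: queue=[H] q_used=2 → run H
t=30: queue=[H] q_used=0 → run H
t=31: queue=[H] q_used=1 → run H
t=32: (idle)
t=33: (idle)
t=34: (idle)
t=35: (idle)
t=36: (idle)
t=37: (idle)
t=38: (idle)

completion order = A, B, E, C, F, D, H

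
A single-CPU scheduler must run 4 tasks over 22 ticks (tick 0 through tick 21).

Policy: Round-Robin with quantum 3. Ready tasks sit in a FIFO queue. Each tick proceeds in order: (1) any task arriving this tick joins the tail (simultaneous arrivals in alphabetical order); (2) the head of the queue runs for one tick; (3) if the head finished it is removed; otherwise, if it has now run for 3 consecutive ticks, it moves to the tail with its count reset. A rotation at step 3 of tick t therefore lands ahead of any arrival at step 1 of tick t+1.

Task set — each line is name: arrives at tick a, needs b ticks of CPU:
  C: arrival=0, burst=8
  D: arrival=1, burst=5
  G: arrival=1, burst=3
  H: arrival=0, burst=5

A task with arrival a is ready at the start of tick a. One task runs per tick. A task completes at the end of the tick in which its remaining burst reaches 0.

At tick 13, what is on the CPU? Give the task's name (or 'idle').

running at tick 13 = C

t=0: queue=[C,H] q_used=0 → run C
t=1: queue=[C,H,D,G] q_used=1 → run C
t=2: queue=[C,H,D,G] q_used=2 → run C
t=3: queue=[H,D,G,C] q_used=0 → run H
t=4: queue=[H,D,G,C] q_used=1 → run H
t=5: queue=[H,D,G,C] q_used=2 → run H
t=6: queue=[D,G,C,H] q_used=0 → run D
t=7: queue=[D,G,C,H] q_used=1 → run D
t=8: queue=[D,G,C,H] q_used=2 → run D
t=9: queue=[G,C,H,D] q_used=0 → run G
t=10: queue=[G,C,H,D] q_used=1 → run G
t=11: queue=[G,C,H,D] q_used=2 → run G
t=12: queue=[C,H,D] q_used=0 → run C
t=13: queue=[C,H,D] q_used=1 → run C
t=14: queue=[C,H,D] q_used=2 → run C
t=15: queue=[H,D,C] q_used=0 → run H
t=16: queue=[H,D,C] q_used=1 → run H
t=17: queue=[D,C] q_used=0 → run D
t=18: queue=[D,C] q_used=1 → run D
t=19: queue=[C] q_used=0 → run C
t=20: queue=[C] q_used=1 → run C
t=21: (idle)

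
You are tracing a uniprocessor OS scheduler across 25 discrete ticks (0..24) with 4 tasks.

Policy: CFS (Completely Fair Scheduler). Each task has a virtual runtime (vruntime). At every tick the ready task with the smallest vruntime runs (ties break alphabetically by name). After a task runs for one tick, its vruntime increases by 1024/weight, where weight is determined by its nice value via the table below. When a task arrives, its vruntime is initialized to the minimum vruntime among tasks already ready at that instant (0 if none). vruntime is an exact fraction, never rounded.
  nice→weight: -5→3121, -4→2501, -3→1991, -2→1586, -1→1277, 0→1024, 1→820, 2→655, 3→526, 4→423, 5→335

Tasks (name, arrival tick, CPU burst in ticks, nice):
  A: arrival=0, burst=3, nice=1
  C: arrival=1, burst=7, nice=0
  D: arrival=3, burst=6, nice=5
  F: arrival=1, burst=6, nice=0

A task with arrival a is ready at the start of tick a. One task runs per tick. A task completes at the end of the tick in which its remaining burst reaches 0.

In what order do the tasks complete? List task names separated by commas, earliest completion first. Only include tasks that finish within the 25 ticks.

t=0: vr[A=0] → run A
t=1: vr[A=256/205 C=256/205 F=256/205] → run A
t=2: vr[A=512/205 C=256/205 F=256/205] → run C
t=3: vr[A=512/205 C=461/205 D=256/205 F=256/205] → run D
t=4: vr[A=512/205 C=461/205 D=59136/13735 F=256/205] → run F
t=5: vr[A=512/205 C=461/205 D=59136/13735 F=461/205] → run C
t=6: vr[A=512/205 C=666/205 D=59136/13735 F=461/205] → run F
t=7: vr[A=512/205 C=666/205 D=59136/13735 F=666/205] → run A
t=8: vr[C=666/205 D=59136/13735 F=666/205] → run C
t=9: vr[C=871/205 D=59136/13735 F=666/205] → run F
t=10: vr[C=871/205 D=59136/13735 F=871/205] → run C
t=11: vr[C=1076/205 D=59136/13735 F=871/205] → run F
t=12: vr[C=1076/205 D=59136/13735 F=1076/205] → run D
t=13: vr[C=1076/205 D=20224/2747 F=1076/205] → run C
t=14: vr[C=1281/205 D=20224/2747 F=1076/205] → run F
t=15: vr[C=1281/205 D=20224/2747 F=1281/205] → run C
t=16: vr[C=1486/205 D=20224/2747 F=1281/205] → run F
t=17: vr[C=1486/205 D=20224/2747] → run C
t=18: vr[D=20224/2747] → run D
t=19: vr[D=143104/13735] → run D
t=20: vr[D=185088/13735] → run D
t=21: vr[D=227072/13735] → run D
t=22: (idle)
t=23: (idle)
t=24: (idle)

completion order = A, F, C, D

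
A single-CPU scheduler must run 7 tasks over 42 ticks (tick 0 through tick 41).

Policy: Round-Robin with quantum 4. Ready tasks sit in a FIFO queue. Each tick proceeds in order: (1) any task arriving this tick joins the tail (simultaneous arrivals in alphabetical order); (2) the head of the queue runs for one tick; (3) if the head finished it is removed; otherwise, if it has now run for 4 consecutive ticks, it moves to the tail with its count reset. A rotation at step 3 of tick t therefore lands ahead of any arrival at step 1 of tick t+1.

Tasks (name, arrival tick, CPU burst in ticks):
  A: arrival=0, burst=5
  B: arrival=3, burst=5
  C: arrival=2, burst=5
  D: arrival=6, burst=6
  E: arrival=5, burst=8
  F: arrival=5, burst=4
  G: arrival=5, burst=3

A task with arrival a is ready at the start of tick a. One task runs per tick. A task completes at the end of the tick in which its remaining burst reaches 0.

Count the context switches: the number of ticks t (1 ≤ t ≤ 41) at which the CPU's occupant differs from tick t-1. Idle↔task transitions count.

context switches = 12

t=0: queue=[A] q_used=0 → run A
t=1: queue=[A] q_used=1 → run A
t=2: queue=[A,C] q_used=2 → run A
t=3: queue=[A,C,B] q_used=3 → run A
t=4: queue=[C,B,A] q_used=0 → run C
t=5: queue=[C,B,A,E,F,G] q_used=1 → run C
t=6: queue=[C,B,A,E,F,G,D] q_used=2 → run C
t=7: queue=[C,B,A,E,F,G,D] q_used=3 → run C
t=8: queue=[B,A,E,F,G,D,C] q_used=0 → run B
t=9: queue=[B,A,E,F,G,D,C] q_used=1 → run B
t=10: queue=[B,A,E,F,G,D,C] q_used=2 → run B
t=11: queue=[B,A,E,F,G,D,C] q_used=3 → run B
t=12: queue=[A,E,F,G,D,C,B] q_used=0 → run A
t=13: queue=[E,F,G,D,C,B] q_used=0 → run E
t=14: queue=[E,F,G,D,C,B] q_used=1 → run E
t=15: queue=[E,F,G,D,C,B] q_used=2 → run E
t=16: queue=[E,F,G,D,C,B] q_used=3 → run E
t=17: queue=[F,G,D,C,B,E] q_used=0 → run F
t=18: queue=[F,G,D,C,B,E] q_used=1 → run F
t=19: queue=[F,G,D,C,B,E] q_used=2 → run F
t=20: queue=[F,G,D,C,B,E] q_used=3 → run F
t=21: queue=[G,D,C,B,E] q_used=0 → run G
t=22: queue=[G,D,C,B,E] q_used=1 → run G
t=23: queue=[G,D,C,B,E] q_used=2 → run G
t=24: queue=[D,C,B,E] q_used=0 → run D
t=25: queue=[D,C,B,E] q_used=1 → run D
t=26: queue=[D,C,B,E] q_used=2 → run D
t=27: queue=[D,C,B,E] q_used=3 → run D
t=28: queue=[C,B,E,D] q_used=0 → run C
t=29: queue=[B,E,D] q_used=0 → run B
t=30: queue=[E,D] q_used=0 → run E
t=31: queue=[E,D] q_used=1 → run E
t=32: queue=[E,D] q_used=2 → run E
t=33: queue=[E,D] q_used=3 → run E
t=34: queue=[D] q_used=0 → run D
t=35: queue=[D] q_used=1 → run D
t=36: (idle)
t=37: (idle)
t=38: (idle)
t=39: (idle)
t=40: (idle)
t=41: (idle)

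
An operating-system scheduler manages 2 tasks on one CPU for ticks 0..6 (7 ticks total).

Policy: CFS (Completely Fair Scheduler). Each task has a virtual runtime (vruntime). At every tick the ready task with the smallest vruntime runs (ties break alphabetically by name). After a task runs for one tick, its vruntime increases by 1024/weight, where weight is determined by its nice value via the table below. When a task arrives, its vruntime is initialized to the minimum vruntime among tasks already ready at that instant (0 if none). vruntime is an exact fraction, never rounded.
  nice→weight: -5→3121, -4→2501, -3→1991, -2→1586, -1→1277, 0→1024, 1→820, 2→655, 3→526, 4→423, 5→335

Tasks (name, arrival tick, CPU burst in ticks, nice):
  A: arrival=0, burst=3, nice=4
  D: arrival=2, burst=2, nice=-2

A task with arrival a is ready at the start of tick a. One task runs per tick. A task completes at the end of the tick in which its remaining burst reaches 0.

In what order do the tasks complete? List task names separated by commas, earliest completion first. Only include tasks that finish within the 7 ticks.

t=0: vr[A=0] → run A
t=1: vr[A=1024/423] → run A
t=2: vr[A=2048/423 D=2048/423] → run A
t=3: vr[D=2048/423] → run D
t=4: vr[D=1840640/335439] → run D
t=5: (idle)
t=6: (idle)

completion order = A, D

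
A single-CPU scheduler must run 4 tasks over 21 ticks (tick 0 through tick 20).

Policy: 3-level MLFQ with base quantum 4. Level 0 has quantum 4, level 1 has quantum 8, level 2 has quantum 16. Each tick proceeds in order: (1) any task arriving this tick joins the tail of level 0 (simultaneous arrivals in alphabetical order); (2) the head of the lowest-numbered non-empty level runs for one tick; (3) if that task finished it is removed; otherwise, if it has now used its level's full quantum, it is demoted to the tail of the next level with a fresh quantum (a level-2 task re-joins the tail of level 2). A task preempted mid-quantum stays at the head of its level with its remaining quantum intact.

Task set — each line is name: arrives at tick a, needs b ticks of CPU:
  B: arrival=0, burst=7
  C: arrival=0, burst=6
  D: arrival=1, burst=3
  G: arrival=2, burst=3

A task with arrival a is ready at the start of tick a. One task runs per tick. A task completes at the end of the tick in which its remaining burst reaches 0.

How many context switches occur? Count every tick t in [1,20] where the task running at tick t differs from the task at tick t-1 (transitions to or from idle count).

context switches = 6

t=0: L0/L1/L2 = BC/-/- → run B
t=1: L0/L1/L2 = BCD/-/- → run B
t=2: L0/L1/L2 = BCDG/-/- → run B
t=3: L0/L1/L2 = BCDG/-/- → run B
t=4: L0/L1/L2 = CDG/B/- → run C
t=5: L0/L1/L2 = CDG/B/- → run C
t=6: L0/L1/L2 = CDG/B/- → run C
t=7: L0/L1/L2 = CDG/B/- → run C
t=8: L0/L1/L2 = DG/BC/- → run D
t=9: L0/L1/L2 = DG/BC/- → run D
t=10: L0/L1/L2 = DG/BC/- → run D
t=11: L0/L1/L2 = G/BC/- → run G
t=12: L0/L1/L2 = G/BC/- → run G
t=13: L0/L1/L2 = G/BC/- → run G
t=14: L0/L1/L2 = -/BC/- → run B
t=15: L0/L1/L2 = -/BC/- → run B
t=16: L0/L1/L2 = -/BC/- → run B
t=17: L0/L1/L2 = -/C/- → run C
t=18: L0/L1/L2 = -/C/- → run C
t=19: (idle)
t=20: (idle)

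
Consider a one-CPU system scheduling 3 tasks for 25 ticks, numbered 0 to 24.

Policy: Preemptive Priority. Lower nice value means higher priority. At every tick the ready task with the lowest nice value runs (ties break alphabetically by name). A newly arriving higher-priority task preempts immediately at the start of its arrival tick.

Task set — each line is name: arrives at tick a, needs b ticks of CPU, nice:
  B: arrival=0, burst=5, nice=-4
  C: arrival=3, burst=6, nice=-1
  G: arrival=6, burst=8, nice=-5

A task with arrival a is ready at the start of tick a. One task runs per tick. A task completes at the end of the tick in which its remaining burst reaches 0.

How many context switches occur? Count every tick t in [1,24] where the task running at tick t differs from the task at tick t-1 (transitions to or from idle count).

context switches = 4

t=0: ready={B} → run B
t=1: ready={B} → run B
t=2: ready={B} → run B
t=3: ready={B,C} → run B
t=4: ready={B,C} → run B
t=5: ready={C} → run C
t=6: ready={C,G} → run G
t=7: ready={C,G} → run G
t=8: ready={C,G} → run G
t=9: ready={C,G} → run G
t=10: ready={C,G} → run G
t=11: ready={C,G} → run G
t=12: ready={C,G} → run G
t=13: ready={C,G} → run G
t=14: ready={C} → run C
t=15: ready={C} → run C
t=16: ready={C} → run C
t=17: ready={C} → run C
t=18: ready={C} → run C
t=19: (idle)
t=20: (idle)
t=21: (idle)
t=22: (idle)
t=23: (idle)
t=24: (idle)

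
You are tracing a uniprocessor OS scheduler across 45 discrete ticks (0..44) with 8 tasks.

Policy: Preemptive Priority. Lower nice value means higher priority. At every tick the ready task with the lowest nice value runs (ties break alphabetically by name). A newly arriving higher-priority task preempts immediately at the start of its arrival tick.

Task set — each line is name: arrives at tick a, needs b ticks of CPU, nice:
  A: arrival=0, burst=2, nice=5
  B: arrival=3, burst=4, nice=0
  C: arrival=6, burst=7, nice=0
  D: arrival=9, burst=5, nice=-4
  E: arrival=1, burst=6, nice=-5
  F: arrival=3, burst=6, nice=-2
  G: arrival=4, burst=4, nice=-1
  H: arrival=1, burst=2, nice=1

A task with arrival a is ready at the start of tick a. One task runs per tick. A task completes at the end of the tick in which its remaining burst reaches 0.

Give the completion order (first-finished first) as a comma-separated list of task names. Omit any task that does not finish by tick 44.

t=0: ready={A} → run A
t=1: ready={A,E,H} → run E
t=2: ready={A,E,H} → run E
t=3: ready={A,B,E,F,H} → run E
t=4: ready={A,B,E,F,G,H} → run E
t=5: ready={A,B,E,F,G,H} → run E
t=6: ready={A,B,C,E,F,G,H} → run E
t=7: ready={A,B,C,F,G,H} → run F
t=8: ready={A,B,C,F,G,H} → run F
t=9: ready={A,B,C,D,F,G,H} → run D
t=10: ready={A,B,C,D,F,G,H} → run D
t=11: ready={A,B,C,D,F,G,H} → run D
t=12: ready={A,B,C,D,F,G,H} → run D
t=13: ready={A,B,C,D,F,G,H} → run D
t=14: ready={A,B,C,F,G,H} → run F
t=15: ready={A,B,C,F,G,H} → run F
t=16: ready={A,B,C,F,G,H} → run F
t=17: ready={A,B,C,F,G,H} → run F
t=18: ready={A,B,C,G,H} → run G
t=19: ready={A,B,C,G,H} → run G
t=20: ready={A,B,C,G,H} → run G
t=21: ready={A,B,C,G,H} → run G
t=22: ready={A,B,C,H} → run B
t=23: ready={A,B,C,H} → run B
t=24: ready={A,B,C,H} → run B
t=25: ready={A,B,C,H} → run B
t=26: ready={A,C,H} → run C
t=27: ready={A,C,H} → run C
t=28: ready={A,C,H} → run C
t=29: ready={A,C,H} → run C
t=30: ready={A,C,H} → run C
t=31: ready={A,C,H} → run C
t=32: ready={A,C,H} → run C
t=33: ready={A,H} → run H
t=34: ready={A,H} → run H
t=35: ready={A} → run A
t=36: (idle)
t=37: (idle)
t=38: (idle)
t=39: (idle)
t=40: (idle)
t=41: (idle)
t=42: (idle)
t=43: (idle)
t=44: (idle)

completion order = E, D, F, G, B, C, H, A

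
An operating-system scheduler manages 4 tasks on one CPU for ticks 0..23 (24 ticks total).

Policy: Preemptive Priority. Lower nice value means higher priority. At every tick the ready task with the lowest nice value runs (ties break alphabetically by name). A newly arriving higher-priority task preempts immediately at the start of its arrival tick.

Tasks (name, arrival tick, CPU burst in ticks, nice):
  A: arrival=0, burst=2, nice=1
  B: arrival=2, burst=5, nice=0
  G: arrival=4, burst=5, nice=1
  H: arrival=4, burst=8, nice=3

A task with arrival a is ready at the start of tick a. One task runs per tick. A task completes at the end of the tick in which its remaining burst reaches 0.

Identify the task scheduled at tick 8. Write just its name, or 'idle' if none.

t=0: ready={A} → run A
t=1: ready={A} → run A
t=2: ready={B} → run B
t=3: ready={B} → run B
t=4: ready={B,G,H} → run B
t=5: ready={B,G,H} → run B
t=6: ready={B,G,H} → run B
t=7: ready={G,H} → run G
t=8: ready={G,H} → run G
t=9: ready={G,H} → run G
t=10: ready={G,H} → run G
t=11: ready={G,H} → run G
t=12: ready={H} → run H
t=13: ready={H} → run H
t=14: ready={H} → run H
t=15: ready={H} → run H
t=16: ready={H} → run H
t=17: ready={H} → run H
t=18: ready={H} → run H
t=19: ready={H} → run H
t=20: (idle)
t=21: (idle)
t=22: (idle)
t=23: (idle)

running at tick 8 = G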